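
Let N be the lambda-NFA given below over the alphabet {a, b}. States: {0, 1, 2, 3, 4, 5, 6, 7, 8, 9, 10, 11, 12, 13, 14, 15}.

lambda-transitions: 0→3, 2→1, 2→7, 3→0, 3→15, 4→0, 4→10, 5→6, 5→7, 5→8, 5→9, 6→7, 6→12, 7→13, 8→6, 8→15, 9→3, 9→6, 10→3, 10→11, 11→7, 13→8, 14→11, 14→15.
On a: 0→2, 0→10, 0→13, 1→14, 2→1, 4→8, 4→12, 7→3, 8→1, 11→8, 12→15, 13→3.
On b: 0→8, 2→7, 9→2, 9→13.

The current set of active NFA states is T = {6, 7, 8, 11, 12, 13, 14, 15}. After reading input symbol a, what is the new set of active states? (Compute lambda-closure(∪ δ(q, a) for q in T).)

{0, 1, 3, 6, 7, 8, 12, 13, 15}

7 on a → {3}.
8 on a → {1}.
11 on a → {8}.
12 on a → {15}.
13 on a → {3}.
No a-transition from 6, 14, 15.
Union after reading a: {1, 3, 8, 15}.
Now take the lambda-closure:
From 3 via lambda: add 0.
From 8 via lambda: add 6.
From 6 via lambda: add 7, 12.
From 7 via lambda: add 13.
No new states can be added; the closed set is {0, 1, 3, 6, 7, 8, 12, 13, 15}.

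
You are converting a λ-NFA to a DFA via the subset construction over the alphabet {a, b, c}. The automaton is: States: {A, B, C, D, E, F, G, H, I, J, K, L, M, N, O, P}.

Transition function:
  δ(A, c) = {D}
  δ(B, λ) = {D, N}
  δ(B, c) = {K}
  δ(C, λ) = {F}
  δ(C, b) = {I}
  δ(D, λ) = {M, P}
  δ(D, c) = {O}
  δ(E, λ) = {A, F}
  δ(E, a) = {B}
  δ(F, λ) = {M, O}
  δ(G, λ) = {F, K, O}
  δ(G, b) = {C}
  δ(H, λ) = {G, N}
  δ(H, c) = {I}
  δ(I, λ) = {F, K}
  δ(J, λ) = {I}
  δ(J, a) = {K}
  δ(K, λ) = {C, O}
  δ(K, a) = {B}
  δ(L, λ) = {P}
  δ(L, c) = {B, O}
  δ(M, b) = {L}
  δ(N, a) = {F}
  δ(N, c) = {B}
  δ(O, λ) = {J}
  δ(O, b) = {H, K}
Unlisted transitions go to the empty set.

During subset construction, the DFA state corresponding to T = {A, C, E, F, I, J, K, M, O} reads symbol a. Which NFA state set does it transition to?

E on a → {B}.
J on a → {K}.
K on a → {B}.
No a-transition from A, C, F, I, M, O.
Union after reading a: {B, K}.
Now take the λ-closure:
From B via λ: add D, N.
From K via λ: add C, O.
From C via λ: add F.
From D via λ: add M, P.
From O via λ: add J.
From J via λ: add I.
No new states can be added; the closed set is {B, C, D, F, I, J, K, M, N, O, P}.

{B, C, D, F, I, J, K, M, N, O, P}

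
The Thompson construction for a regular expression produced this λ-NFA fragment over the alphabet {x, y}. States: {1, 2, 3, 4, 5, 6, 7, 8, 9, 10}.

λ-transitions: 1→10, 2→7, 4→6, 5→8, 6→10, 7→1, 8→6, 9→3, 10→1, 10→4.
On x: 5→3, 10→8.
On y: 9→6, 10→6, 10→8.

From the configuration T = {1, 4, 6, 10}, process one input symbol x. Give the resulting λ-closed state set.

{1, 4, 6, 8, 10}

10 on x → {8}.
No x-transition from 1, 4, 6.
Union after reading x: {8}.
Now take the λ-closure:
From 8 via λ: add 6.
From 6 via λ: add 10.
From 10 via λ: add 1, 4.
No new states can be added; the closed set is {1, 4, 6, 8, 10}.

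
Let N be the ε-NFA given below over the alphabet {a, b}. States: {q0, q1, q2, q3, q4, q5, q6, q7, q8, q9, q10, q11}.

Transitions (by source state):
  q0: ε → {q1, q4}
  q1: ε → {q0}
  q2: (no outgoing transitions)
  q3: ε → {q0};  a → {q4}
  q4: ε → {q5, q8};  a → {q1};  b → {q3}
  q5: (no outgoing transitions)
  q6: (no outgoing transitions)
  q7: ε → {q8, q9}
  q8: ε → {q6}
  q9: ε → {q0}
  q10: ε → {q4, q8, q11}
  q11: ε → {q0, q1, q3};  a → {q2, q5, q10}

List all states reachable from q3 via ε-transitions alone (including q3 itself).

Start with {q3}.
From q3 via ε: add q0.
From q0 via ε: add q1, q4.
From q4 via ε: add q5, q8.
From q8 via ε: add q6.
No new states can be added; the closed set is {q0, q1, q3, q4, q5, q6, q8}.

{q0, q1, q3, q4, q5, q6, q8}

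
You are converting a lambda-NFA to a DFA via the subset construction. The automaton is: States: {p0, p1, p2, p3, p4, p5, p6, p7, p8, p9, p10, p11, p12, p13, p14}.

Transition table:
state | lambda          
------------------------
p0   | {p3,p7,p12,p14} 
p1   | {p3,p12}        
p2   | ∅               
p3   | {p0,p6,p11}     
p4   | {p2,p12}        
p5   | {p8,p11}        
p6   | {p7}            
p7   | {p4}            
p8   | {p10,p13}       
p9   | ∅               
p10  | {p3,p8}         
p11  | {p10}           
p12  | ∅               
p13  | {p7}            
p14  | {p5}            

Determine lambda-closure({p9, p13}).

Start with {p9, p13}.
From p13 via lambda: add p7.
From p7 via lambda: add p4.
From p4 via lambda: add p2, p12.
No new states can be added; the closed set is {p2, p4, p7, p9, p12, p13}.

{p2, p4, p7, p9, p12, p13}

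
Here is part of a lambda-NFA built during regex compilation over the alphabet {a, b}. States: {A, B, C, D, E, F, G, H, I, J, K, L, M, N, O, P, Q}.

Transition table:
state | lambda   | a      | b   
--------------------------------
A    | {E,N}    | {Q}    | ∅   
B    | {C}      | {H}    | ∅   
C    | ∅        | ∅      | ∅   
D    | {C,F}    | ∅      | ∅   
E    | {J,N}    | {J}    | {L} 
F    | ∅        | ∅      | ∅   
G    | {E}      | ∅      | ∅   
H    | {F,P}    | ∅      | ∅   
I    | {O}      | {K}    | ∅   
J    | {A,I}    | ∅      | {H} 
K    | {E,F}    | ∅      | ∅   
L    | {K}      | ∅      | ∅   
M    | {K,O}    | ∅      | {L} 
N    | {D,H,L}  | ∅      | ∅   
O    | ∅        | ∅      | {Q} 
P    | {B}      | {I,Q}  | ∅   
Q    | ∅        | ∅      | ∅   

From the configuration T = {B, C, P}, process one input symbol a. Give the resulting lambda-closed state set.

{B, C, F, H, I, O, P, Q}

B on a → {H}.
P on a → {I, Q}.
No a-transition from C.
Union after reading a: {H, I, Q}.
Now take the lambda-closure:
From H via lambda: add F, P.
From I via lambda: add O.
From P via lambda: add B.
From B via lambda: add C.
No new states can be added; the closed set is {B, C, F, H, I, O, P, Q}.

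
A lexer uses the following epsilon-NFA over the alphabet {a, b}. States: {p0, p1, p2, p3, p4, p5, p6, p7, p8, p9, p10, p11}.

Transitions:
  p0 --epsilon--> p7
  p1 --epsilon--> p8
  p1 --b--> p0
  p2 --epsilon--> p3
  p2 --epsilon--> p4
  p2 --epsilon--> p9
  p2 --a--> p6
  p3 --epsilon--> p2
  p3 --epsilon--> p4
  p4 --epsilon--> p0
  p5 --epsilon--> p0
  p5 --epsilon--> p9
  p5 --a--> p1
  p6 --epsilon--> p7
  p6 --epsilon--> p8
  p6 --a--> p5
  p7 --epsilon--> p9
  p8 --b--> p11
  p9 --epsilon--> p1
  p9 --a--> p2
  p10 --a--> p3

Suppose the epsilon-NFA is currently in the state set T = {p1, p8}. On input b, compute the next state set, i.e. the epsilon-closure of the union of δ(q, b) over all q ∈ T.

{p0, p1, p7, p8, p9, p11}

p1 on b → {p0}.
p8 on b → {p11}.
Union after reading b: {p0, p11}.
Now take the epsilon-closure:
From p0 via epsilon: add p7.
From p7 via epsilon: add p9.
From p9 via epsilon: add p1.
From p1 via epsilon: add p8.
No new states can be added; the closed set is {p0, p1, p7, p8, p9, p11}.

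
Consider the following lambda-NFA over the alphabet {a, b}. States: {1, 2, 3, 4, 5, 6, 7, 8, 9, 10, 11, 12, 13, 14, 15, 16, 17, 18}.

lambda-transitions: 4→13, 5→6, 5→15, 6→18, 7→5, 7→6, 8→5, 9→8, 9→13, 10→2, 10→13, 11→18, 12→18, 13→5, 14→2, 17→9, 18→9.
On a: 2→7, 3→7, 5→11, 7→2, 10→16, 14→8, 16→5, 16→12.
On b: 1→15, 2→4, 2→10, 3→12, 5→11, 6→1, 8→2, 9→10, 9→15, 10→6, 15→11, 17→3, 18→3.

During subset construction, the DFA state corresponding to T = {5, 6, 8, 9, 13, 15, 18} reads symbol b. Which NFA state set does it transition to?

{1, 2, 3, 5, 6, 8, 9, 10, 11, 13, 15, 18}

5 on b → {11}.
6 on b → {1}.
8 on b → {2}.
9 on b → {10, 15}.
15 on b → {11}.
18 on b → {3}.
No b-transition from 13.
Union after reading b: {1, 2, 3, 10, 11, 15}.
Now take the lambda-closure:
From 10 via lambda: add 13.
From 11 via lambda: add 18.
From 13 via lambda: add 5.
From 18 via lambda: add 9.
From 5 via lambda: add 6.
From 9 via lambda: add 8.
No new states can be added; the closed set is {1, 2, 3, 5, 6, 8, 9, 10, 11, 13, 15, 18}.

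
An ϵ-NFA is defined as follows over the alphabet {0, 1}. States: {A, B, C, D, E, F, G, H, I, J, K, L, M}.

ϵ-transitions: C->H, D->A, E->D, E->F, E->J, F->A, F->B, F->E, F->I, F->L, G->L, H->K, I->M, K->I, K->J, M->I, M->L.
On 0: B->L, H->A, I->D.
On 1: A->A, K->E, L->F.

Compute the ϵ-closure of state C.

{C, H, I, J, K, L, M}

Start with {C}.
From C via ϵ: add H.
From H via ϵ: add K.
From K via ϵ: add I, J.
From I via ϵ: add M.
From M via ϵ: add L.
No new states can be added; the closed set is {C, H, I, J, K, L, M}.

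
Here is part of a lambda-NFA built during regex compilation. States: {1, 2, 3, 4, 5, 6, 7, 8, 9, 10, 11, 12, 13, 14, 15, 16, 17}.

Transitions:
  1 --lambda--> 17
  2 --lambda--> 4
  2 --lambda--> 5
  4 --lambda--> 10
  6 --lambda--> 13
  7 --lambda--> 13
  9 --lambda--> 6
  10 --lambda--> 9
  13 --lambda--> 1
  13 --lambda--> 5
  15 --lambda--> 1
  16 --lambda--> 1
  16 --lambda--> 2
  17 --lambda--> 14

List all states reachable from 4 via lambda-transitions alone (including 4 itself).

Start with {4}.
From 4 via lambda: add 10.
From 10 via lambda: add 9.
From 9 via lambda: add 6.
From 6 via lambda: add 13.
From 13 via lambda: add 1, 5.
From 1 via lambda: add 17.
From 17 via lambda: add 14.
No new states can be added; the closed set is {1, 4, 5, 6, 9, 10, 13, 14, 17}.

{1, 4, 5, 6, 9, 10, 13, 14, 17}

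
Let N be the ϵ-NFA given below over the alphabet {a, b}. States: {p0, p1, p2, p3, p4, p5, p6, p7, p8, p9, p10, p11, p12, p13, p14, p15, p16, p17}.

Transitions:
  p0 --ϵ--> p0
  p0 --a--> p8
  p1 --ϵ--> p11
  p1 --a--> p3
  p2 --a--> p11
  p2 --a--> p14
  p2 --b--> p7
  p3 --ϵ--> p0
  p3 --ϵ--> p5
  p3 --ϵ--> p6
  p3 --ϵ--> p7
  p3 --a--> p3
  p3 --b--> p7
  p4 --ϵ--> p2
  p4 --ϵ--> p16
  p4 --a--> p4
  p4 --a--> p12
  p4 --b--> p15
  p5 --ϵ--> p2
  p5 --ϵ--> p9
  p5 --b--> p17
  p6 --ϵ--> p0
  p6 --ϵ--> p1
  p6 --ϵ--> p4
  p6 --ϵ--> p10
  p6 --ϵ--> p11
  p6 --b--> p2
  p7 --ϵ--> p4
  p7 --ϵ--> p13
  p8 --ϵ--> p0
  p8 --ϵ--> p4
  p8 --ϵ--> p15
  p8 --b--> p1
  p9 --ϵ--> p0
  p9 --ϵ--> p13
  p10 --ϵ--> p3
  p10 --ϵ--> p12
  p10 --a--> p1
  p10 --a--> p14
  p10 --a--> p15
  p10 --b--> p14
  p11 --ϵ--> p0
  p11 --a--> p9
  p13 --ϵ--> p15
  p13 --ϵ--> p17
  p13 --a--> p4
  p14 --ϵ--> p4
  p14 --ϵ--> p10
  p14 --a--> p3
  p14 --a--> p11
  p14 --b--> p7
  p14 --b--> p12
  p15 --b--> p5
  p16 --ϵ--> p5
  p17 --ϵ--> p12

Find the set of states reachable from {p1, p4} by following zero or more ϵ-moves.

{p0, p1, p2, p4, p5, p9, p11, p12, p13, p15, p16, p17}

Start with {p1, p4}.
From p1 via ϵ: add p11.
From p4 via ϵ: add p2, p16.
From p11 via ϵ: add p0.
From p16 via ϵ: add p5.
From p5 via ϵ: add p9.
From p9 via ϵ: add p13.
From p13 via ϵ: add p15, p17.
From p17 via ϵ: add p12.
No new states can be added; the closed set is {p0, p1, p2, p4, p5, p9, p11, p12, p13, p15, p16, p17}.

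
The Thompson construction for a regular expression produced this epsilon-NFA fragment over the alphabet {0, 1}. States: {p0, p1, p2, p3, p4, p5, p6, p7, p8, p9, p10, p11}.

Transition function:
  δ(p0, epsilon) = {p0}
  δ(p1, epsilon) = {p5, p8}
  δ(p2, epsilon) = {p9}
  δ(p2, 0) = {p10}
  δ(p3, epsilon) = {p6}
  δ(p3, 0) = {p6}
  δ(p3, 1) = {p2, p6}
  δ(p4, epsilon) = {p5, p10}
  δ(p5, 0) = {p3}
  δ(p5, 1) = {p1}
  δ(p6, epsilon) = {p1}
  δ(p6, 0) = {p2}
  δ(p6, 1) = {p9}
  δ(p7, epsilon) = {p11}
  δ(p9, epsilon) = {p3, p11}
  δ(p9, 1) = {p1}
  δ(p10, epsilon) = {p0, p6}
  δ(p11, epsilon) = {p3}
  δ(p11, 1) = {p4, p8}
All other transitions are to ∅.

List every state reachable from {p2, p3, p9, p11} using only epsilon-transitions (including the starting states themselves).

Start with {p2, p3, p9, p11}.
From p3 via epsilon: add p6.
From p6 via epsilon: add p1.
From p1 via epsilon: add p5, p8.
No new states can be added; the closed set is {p1, p2, p3, p5, p6, p8, p9, p11}.

{p1, p2, p3, p5, p6, p8, p9, p11}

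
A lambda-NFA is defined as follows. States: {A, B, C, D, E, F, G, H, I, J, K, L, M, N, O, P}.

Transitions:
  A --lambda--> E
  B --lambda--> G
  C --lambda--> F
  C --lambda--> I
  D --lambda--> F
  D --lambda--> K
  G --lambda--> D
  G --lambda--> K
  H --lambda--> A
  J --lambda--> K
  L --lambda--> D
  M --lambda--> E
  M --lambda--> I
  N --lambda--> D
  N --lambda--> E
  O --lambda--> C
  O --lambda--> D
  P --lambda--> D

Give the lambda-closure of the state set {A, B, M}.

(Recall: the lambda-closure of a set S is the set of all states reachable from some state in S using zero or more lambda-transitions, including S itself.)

{A, B, D, E, F, G, I, K, M}

Start with {A, B, M}.
From A via lambda: add E.
From B via lambda: add G.
From M via lambda: add I.
From G via lambda: add D, K.
From D via lambda: add F.
No new states can be added; the closed set is {A, B, D, E, F, G, I, K, M}.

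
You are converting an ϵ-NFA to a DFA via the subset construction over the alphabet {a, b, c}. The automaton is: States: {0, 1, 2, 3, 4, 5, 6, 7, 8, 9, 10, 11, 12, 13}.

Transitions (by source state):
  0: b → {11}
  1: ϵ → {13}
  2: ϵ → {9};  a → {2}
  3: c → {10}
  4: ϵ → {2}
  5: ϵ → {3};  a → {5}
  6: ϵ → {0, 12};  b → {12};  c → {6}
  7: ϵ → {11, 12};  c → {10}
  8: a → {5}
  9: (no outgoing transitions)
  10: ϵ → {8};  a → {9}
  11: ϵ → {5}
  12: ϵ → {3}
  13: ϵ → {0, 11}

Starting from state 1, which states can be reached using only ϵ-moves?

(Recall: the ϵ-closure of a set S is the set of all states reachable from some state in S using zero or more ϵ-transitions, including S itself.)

Start with {1}.
From 1 via ϵ: add 13.
From 13 via ϵ: add 0, 11.
From 11 via ϵ: add 5.
From 5 via ϵ: add 3.
No new states can be added; the closed set is {0, 1, 3, 5, 11, 13}.

{0, 1, 3, 5, 11, 13}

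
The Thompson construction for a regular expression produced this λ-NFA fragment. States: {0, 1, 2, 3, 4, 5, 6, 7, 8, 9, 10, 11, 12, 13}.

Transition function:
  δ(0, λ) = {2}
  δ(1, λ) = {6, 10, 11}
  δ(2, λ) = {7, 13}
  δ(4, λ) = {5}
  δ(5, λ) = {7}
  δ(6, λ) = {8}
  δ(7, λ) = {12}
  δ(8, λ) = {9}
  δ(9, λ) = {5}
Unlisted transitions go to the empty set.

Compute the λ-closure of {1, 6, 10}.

Start with {1, 6, 10}.
From 1 via λ: add 11.
From 6 via λ: add 8.
From 8 via λ: add 9.
From 9 via λ: add 5.
From 5 via λ: add 7.
From 7 via λ: add 12.
No new states can be added; the closed set is {1, 5, 6, 7, 8, 9, 10, 11, 12}.

{1, 5, 6, 7, 8, 9, 10, 11, 12}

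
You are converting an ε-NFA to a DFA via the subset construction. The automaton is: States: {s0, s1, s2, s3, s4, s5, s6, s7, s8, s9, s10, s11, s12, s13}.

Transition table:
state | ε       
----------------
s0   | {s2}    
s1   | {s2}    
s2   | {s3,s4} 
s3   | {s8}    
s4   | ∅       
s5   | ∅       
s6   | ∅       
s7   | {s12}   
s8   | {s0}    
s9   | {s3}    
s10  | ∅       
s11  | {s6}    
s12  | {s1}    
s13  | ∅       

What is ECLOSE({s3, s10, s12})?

{s0, s1, s2, s3, s4, s8, s10, s12}

Start with {s3, s10, s12}.
From s3 via ε: add s8.
From s12 via ε: add s1.
From s1 via ε: add s2.
From s8 via ε: add s0.
From s2 via ε: add s4.
No new states can be added; the closed set is {s0, s1, s2, s3, s4, s8, s10, s12}.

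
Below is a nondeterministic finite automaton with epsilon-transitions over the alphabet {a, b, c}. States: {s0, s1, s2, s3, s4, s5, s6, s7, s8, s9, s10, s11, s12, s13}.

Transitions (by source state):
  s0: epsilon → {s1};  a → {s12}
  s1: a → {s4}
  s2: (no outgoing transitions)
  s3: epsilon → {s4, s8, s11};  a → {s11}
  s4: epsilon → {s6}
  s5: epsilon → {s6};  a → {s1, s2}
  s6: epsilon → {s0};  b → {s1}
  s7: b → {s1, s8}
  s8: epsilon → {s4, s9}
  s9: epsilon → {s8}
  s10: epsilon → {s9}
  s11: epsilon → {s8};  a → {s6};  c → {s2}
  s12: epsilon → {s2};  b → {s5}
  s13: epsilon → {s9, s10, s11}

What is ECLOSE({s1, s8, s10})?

Start with {s1, s8, s10}.
From s8 via epsilon: add s4, s9.
From s4 via epsilon: add s6.
From s6 via epsilon: add s0.
No new states can be added; the closed set is {s0, s1, s4, s6, s8, s9, s10}.

{s0, s1, s4, s6, s8, s9, s10}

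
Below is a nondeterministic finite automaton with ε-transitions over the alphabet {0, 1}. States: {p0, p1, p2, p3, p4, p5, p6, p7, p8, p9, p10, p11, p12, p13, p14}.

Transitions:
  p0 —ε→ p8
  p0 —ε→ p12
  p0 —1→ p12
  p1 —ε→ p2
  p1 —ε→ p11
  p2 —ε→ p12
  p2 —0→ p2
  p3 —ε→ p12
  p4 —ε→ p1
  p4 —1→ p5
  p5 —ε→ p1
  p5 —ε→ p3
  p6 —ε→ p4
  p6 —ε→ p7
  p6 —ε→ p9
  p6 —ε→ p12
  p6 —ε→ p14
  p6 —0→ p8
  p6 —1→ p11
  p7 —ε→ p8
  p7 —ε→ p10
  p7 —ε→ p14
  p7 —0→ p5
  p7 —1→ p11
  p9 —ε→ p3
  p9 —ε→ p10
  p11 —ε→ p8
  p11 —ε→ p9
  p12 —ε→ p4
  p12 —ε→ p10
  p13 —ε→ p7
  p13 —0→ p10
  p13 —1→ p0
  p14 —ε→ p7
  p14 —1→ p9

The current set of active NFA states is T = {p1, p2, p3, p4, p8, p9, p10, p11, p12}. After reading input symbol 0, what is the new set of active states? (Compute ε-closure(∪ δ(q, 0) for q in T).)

p2 on 0 → {p2}.
No 0-transition from p1, p3, p4, p8, p9, p10, p11, p12.
Union after reading 0: {p2}.
Now take the ε-closure:
From p2 via ε: add p12.
From p12 via ε: add p4, p10.
From p4 via ε: add p1.
From p1 via ε: add p11.
From p11 via ε: add p8, p9.
From p9 via ε: add p3.
No new states can be added; the closed set is {p1, p2, p3, p4, p8, p9, p10, p11, p12}.

{p1, p2, p3, p4, p8, p9, p10, p11, p12}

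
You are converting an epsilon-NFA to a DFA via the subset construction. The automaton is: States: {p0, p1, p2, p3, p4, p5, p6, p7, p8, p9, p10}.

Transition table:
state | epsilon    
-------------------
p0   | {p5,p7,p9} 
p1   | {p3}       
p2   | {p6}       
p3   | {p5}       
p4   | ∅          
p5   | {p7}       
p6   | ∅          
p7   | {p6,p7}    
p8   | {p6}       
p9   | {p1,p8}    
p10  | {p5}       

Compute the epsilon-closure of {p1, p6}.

Start with {p1, p6}.
From p1 via epsilon: add p3.
From p3 via epsilon: add p5.
From p5 via epsilon: add p7.
No new states can be added; the closed set is {p1, p3, p5, p6, p7}.

{p1, p3, p5, p6, p7}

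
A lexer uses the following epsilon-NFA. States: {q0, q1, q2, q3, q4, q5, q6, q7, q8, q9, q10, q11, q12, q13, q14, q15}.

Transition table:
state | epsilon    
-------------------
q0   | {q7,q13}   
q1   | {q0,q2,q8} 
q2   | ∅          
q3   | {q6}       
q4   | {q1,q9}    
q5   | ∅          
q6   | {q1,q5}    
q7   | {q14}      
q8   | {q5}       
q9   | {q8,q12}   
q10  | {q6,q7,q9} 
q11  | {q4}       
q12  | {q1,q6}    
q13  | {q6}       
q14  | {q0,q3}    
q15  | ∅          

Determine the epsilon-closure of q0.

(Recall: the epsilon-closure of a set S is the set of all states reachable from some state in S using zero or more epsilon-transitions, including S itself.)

{q0, q1, q2, q3, q5, q6, q7, q8, q13, q14}

Start with {q0}.
From q0 via epsilon: add q7, q13.
From q7 via epsilon: add q14.
From q13 via epsilon: add q6.
From q6 via epsilon: add q1, q5.
From q14 via epsilon: add q3.
From q1 via epsilon: add q2, q8.
No new states can be added; the closed set is {q0, q1, q2, q3, q5, q6, q7, q8, q13, q14}.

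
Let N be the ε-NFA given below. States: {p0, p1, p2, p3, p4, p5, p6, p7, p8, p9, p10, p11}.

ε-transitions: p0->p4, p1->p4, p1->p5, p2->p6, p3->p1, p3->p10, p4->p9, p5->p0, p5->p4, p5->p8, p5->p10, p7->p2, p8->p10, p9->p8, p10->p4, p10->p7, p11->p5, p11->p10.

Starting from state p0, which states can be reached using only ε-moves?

{p0, p2, p4, p6, p7, p8, p9, p10}

Start with {p0}.
From p0 via ε: add p4.
From p4 via ε: add p9.
From p9 via ε: add p8.
From p8 via ε: add p10.
From p10 via ε: add p7.
From p7 via ε: add p2.
From p2 via ε: add p6.
No new states can be added; the closed set is {p0, p2, p4, p6, p7, p8, p9, p10}.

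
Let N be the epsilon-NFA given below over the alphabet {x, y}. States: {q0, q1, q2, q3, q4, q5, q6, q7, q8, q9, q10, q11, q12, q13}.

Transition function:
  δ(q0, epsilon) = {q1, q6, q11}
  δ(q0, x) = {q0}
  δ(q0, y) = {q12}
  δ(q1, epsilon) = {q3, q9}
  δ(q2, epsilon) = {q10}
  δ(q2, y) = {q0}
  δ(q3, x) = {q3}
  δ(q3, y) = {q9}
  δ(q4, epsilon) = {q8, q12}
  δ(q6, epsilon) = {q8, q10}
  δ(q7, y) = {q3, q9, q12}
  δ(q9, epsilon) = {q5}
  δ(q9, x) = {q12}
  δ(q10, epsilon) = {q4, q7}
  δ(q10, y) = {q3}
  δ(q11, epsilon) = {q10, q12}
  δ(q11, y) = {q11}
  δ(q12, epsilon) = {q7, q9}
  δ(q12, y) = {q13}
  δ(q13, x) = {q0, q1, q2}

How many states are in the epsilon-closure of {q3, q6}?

Start with {q3, q6}.
From q6 via epsilon: add q8, q10.
From q10 via epsilon: add q4, q7.
From q4 via epsilon: add q12.
From q12 via epsilon: add q9.
From q9 via epsilon: add q5.
epsilon-closure = {q3, q4, q5, q6, q7, q8, q9, q10, q12}, which has 9 states.

9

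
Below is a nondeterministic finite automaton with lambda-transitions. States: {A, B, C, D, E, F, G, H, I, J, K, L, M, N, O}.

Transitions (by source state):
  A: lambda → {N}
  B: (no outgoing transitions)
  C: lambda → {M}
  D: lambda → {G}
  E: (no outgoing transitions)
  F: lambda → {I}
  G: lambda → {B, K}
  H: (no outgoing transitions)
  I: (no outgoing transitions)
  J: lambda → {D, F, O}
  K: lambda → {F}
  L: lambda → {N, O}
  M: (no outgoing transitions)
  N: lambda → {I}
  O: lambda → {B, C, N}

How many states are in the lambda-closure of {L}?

7

Start with {L}.
From L via lambda: add N, O.
From N via lambda: add I.
From O via lambda: add B, C.
From C via lambda: add M.
lambda-closure = {B, C, I, L, M, N, O}, which has 7 states.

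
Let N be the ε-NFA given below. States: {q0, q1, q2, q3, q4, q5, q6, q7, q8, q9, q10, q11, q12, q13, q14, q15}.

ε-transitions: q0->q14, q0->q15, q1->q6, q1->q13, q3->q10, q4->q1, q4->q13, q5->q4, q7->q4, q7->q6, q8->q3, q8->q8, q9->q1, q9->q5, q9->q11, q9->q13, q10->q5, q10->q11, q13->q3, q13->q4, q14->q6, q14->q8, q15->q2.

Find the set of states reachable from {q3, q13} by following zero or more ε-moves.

{q1, q3, q4, q5, q6, q10, q11, q13}

Start with {q3, q13}.
From q3 via ε: add q10.
From q13 via ε: add q4.
From q4 via ε: add q1.
From q10 via ε: add q5, q11.
From q1 via ε: add q6.
No new states can be added; the closed set is {q1, q3, q4, q5, q6, q10, q11, q13}.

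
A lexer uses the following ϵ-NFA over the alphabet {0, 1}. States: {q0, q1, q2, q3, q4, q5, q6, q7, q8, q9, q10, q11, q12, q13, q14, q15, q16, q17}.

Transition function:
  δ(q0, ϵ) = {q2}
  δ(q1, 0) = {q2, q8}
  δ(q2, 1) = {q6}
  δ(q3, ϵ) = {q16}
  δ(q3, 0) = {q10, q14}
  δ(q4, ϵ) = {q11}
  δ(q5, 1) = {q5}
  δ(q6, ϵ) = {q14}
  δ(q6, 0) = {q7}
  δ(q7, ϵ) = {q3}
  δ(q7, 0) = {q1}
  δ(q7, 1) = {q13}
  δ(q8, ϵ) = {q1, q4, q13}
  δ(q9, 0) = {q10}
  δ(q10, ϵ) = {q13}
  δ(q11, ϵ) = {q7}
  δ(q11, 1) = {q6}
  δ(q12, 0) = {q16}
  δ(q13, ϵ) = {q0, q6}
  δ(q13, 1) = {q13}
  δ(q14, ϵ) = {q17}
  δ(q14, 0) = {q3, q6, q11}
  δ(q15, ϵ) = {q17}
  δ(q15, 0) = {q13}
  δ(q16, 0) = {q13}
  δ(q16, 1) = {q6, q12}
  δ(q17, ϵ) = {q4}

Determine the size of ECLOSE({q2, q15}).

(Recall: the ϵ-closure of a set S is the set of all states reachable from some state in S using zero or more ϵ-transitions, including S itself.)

Start with {q2, q15}.
From q15 via ϵ: add q17.
From q17 via ϵ: add q4.
From q4 via ϵ: add q11.
From q11 via ϵ: add q7.
From q7 via ϵ: add q3.
From q3 via ϵ: add q16.
ϵ-closure = {q2, q3, q4, q7, q11, q15, q16, q17}, which has 8 states.

8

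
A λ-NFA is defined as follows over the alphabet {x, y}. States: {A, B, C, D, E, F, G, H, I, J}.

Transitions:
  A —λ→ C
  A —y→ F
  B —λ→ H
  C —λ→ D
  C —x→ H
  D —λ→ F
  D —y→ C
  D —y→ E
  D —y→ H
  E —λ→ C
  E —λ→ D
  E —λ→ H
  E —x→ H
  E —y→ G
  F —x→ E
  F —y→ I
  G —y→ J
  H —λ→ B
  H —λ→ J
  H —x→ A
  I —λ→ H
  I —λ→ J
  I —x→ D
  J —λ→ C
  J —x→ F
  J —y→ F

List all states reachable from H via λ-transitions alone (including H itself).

Start with {H}.
From H via λ: add B, J.
From J via λ: add C.
From C via λ: add D.
From D via λ: add F.
No new states can be added; the closed set is {B, C, D, F, H, J}.

{B, C, D, F, H, J}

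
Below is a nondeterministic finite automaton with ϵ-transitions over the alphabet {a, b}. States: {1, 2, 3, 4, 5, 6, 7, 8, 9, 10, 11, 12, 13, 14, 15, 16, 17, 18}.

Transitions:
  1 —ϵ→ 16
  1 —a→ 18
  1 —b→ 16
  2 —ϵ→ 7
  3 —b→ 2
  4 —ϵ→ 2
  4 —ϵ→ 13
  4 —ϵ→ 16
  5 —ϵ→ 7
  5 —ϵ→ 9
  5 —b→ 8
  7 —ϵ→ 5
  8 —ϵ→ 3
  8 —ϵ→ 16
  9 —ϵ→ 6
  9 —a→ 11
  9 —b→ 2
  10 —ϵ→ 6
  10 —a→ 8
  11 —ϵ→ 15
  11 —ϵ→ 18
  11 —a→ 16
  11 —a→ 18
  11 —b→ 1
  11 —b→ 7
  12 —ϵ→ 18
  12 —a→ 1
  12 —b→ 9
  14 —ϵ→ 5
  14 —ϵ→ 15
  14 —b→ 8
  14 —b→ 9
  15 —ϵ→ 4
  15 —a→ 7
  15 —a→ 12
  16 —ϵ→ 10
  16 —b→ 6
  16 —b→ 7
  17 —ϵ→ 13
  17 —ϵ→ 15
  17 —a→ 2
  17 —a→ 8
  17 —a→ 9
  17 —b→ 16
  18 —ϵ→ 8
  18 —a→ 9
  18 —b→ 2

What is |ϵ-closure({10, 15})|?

Start with {10, 15}.
From 10 via ϵ: add 6.
From 15 via ϵ: add 4.
From 4 via ϵ: add 2, 13, 16.
From 2 via ϵ: add 7.
From 7 via ϵ: add 5.
From 5 via ϵ: add 9.
ϵ-closure = {2, 4, 5, 6, 7, 9, 10, 13, 15, 16}, which has 10 states.

10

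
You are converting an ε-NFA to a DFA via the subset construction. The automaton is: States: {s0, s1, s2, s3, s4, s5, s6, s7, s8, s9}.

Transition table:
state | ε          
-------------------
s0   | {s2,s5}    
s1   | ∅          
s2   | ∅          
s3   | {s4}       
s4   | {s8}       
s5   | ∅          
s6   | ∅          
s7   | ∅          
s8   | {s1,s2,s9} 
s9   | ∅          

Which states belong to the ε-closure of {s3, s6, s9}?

Start with {s3, s6, s9}.
From s3 via ε: add s4.
From s4 via ε: add s8.
From s8 via ε: add s1, s2.
No new states can be added; the closed set is {s1, s2, s3, s4, s6, s8, s9}.

{s1, s2, s3, s4, s6, s8, s9}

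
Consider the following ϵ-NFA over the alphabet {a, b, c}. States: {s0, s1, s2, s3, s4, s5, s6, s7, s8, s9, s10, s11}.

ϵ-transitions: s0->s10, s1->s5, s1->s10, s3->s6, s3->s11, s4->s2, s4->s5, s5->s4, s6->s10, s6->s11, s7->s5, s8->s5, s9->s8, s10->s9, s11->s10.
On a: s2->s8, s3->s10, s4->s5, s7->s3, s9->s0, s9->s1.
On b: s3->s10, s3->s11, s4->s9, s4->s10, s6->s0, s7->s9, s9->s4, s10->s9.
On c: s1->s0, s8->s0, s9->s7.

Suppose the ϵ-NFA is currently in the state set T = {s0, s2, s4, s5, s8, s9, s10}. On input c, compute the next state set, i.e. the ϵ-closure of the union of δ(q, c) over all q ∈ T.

s8 on c → {s0}.
s9 on c → {s7}.
No c-transition from s0, s2, s4, s5, s10.
Union after reading c: {s0, s7}.
Now take the ϵ-closure:
From s0 via ϵ: add s10.
From s7 via ϵ: add s5.
From s5 via ϵ: add s4.
From s10 via ϵ: add s9.
From s4 via ϵ: add s2.
From s9 via ϵ: add s8.
No new states can be added; the closed set is {s0, s2, s4, s5, s7, s8, s9, s10}.

{s0, s2, s4, s5, s7, s8, s9, s10}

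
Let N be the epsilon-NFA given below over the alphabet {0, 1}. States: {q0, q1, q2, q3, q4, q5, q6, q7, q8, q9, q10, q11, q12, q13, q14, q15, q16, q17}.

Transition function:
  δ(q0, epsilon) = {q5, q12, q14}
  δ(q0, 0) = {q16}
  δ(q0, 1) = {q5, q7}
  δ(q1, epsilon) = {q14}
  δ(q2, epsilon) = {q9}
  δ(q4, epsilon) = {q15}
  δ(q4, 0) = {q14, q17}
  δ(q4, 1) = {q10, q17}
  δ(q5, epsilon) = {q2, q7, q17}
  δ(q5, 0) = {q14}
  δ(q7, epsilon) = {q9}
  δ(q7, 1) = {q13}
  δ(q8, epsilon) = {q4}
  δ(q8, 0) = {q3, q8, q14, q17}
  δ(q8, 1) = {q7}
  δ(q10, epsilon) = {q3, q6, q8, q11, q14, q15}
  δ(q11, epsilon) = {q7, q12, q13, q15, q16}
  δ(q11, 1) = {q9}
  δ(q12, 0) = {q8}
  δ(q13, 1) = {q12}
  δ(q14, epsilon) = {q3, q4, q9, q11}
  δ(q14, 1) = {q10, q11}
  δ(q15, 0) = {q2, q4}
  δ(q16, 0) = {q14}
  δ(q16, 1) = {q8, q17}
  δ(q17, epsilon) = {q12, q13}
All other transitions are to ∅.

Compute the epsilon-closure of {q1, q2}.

{q1, q2, q3, q4, q7, q9, q11, q12, q13, q14, q15, q16}

Start with {q1, q2}.
From q1 via epsilon: add q14.
From q2 via epsilon: add q9.
From q14 via epsilon: add q3, q4, q11.
From q4 via epsilon: add q15.
From q11 via epsilon: add q7, q12, q13, q16.
No new states can be added; the closed set is {q1, q2, q3, q4, q7, q9, q11, q12, q13, q14, q15, q16}.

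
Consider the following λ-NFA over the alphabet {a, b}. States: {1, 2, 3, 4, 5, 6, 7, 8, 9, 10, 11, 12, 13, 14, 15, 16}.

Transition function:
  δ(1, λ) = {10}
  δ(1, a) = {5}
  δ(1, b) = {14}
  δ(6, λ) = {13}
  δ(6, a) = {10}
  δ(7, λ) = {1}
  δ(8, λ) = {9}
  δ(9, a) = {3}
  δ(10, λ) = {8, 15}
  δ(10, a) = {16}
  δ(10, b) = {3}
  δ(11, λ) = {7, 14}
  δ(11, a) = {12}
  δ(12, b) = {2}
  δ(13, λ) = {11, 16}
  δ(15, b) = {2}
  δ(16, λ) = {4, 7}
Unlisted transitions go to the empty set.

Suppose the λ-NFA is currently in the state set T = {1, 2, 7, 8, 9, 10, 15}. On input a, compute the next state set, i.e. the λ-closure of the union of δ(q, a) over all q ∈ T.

1 on a → {5}.
9 on a → {3}.
10 on a → {16}.
No a-transition from 2, 7, 8, 15.
Union after reading a: {3, 5, 16}.
Now take the λ-closure:
From 16 via λ: add 4, 7.
From 7 via λ: add 1.
From 1 via λ: add 10.
From 10 via λ: add 8, 15.
From 8 via λ: add 9.
No new states can be added; the closed set is {1, 3, 4, 5, 7, 8, 9, 10, 15, 16}.

{1, 3, 4, 5, 7, 8, 9, 10, 15, 16}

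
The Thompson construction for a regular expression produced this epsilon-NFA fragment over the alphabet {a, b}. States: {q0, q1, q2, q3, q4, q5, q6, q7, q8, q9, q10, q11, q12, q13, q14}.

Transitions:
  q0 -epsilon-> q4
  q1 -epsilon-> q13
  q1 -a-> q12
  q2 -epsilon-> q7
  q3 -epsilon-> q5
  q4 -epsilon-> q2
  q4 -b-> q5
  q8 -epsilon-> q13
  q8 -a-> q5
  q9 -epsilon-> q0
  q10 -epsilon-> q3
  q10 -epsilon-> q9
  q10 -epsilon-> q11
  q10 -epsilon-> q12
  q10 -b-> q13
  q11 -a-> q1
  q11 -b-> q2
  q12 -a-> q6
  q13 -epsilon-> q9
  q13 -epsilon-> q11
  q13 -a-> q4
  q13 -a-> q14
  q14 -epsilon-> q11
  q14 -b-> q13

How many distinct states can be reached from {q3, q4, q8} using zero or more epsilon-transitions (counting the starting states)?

Start with {q3, q4, q8}.
From q3 via epsilon: add q5.
From q4 via epsilon: add q2.
From q8 via epsilon: add q13.
From q2 via epsilon: add q7.
From q13 via epsilon: add q9, q11.
From q9 via epsilon: add q0.
epsilon-closure = {q0, q2, q3, q4, q5, q7, q8, q9, q11, q13}, which has 10 states.

10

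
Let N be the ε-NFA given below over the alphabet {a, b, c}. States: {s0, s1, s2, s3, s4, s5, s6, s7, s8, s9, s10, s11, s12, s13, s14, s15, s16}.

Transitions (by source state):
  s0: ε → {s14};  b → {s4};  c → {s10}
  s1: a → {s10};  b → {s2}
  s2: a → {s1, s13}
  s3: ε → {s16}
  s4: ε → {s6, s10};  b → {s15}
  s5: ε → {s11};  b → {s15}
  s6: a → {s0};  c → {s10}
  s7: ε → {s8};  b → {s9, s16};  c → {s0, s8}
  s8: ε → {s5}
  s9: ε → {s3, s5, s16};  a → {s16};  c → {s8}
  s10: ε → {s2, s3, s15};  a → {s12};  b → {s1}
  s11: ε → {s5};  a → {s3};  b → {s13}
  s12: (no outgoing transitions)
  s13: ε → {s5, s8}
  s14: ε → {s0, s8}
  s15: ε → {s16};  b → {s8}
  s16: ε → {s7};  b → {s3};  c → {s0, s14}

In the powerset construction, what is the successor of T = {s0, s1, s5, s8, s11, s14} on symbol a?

s1 on a → {s10}.
s11 on a → {s3}.
No a-transition from s0, s5, s8, s14.
Union after reading a: {s3, s10}.
Now take the ε-closure:
From s3 via ε: add s16.
From s10 via ε: add s2, s15.
From s16 via ε: add s7.
From s7 via ε: add s8.
From s8 via ε: add s5.
From s5 via ε: add s11.
No new states can be added; the closed set is {s2, s3, s5, s7, s8, s10, s11, s15, s16}.

{s2, s3, s5, s7, s8, s10, s11, s15, s16}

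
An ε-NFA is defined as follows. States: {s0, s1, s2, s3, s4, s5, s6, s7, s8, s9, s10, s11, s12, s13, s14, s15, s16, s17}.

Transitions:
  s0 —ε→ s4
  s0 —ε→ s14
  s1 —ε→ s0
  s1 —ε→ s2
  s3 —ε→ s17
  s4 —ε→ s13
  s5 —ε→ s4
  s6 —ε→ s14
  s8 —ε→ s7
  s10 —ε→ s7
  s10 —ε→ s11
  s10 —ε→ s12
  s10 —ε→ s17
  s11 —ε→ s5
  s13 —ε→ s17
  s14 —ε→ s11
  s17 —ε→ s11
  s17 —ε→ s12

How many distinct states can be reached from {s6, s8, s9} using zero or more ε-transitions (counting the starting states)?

Start with {s6, s8, s9}.
From s6 via ε: add s14.
From s8 via ε: add s7.
From s14 via ε: add s11.
From s11 via ε: add s5.
From s5 via ε: add s4.
From s4 via ε: add s13.
From s13 via ε: add s17.
From s17 via ε: add s12.
ε-closure = {s4, s5, s6, s7, s8, s9, s11, s12, s13, s14, s17}, which has 11 states.

11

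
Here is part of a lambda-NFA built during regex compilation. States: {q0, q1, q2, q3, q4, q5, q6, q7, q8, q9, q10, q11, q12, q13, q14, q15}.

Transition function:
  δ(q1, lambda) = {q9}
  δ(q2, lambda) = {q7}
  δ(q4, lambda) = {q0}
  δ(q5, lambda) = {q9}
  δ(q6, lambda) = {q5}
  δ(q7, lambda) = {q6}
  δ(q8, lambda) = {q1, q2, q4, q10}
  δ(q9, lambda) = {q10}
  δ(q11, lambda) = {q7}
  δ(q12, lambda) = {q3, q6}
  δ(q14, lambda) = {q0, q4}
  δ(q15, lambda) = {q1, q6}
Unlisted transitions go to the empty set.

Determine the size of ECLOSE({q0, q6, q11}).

Start with {q0, q6, q11}.
From q6 via lambda: add q5.
From q11 via lambda: add q7.
From q5 via lambda: add q9.
From q9 via lambda: add q10.
lambda-closure = {q0, q5, q6, q7, q9, q10, q11}, which has 7 states.

7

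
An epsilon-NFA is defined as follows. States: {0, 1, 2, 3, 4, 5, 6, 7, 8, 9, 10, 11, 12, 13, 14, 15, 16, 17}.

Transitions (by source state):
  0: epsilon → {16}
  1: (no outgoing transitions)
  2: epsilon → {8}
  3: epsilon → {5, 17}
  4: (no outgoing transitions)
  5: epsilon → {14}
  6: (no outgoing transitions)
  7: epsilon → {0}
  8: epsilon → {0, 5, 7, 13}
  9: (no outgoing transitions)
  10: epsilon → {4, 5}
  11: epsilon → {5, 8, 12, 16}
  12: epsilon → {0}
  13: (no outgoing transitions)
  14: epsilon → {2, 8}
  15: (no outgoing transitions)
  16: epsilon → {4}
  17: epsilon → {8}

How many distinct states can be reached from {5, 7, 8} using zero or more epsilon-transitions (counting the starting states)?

Start with {5, 7, 8}.
From 5 via epsilon: add 14.
From 7 via epsilon: add 0.
From 8 via epsilon: add 13.
From 0 via epsilon: add 16.
From 14 via epsilon: add 2.
From 16 via epsilon: add 4.
epsilon-closure = {0, 2, 4, 5, 7, 8, 13, 14, 16}, which has 9 states.

9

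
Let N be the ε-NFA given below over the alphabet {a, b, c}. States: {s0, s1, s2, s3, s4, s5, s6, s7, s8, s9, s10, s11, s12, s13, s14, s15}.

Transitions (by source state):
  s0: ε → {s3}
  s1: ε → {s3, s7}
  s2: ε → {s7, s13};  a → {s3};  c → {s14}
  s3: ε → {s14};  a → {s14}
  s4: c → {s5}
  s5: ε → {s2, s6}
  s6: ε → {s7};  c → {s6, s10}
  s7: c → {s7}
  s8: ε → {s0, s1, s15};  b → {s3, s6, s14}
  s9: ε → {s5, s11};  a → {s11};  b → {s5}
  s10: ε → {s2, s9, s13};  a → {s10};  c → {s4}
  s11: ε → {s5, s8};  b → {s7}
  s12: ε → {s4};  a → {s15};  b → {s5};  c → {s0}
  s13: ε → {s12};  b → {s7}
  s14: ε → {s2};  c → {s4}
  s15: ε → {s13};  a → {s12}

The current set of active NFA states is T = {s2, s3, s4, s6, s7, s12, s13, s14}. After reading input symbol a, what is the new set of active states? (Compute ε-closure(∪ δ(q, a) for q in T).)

{s2, s3, s4, s7, s12, s13, s14, s15}

s2 on a → {s3}.
s3 on a → {s14}.
s12 on a → {s15}.
No a-transition from s4, s6, s7, s13, s14.
Union after reading a: {s3, s14, s15}.
Now take the ε-closure:
From s14 via ε: add s2.
From s15 via ε: add s13.
From s2 via ε: add s7.
From s13 via ε: add s12.
From s12 via ε: add s4.
No new states can be added; the closed set is {s2, s3, s4, s7, s12, s13, s14, s15}.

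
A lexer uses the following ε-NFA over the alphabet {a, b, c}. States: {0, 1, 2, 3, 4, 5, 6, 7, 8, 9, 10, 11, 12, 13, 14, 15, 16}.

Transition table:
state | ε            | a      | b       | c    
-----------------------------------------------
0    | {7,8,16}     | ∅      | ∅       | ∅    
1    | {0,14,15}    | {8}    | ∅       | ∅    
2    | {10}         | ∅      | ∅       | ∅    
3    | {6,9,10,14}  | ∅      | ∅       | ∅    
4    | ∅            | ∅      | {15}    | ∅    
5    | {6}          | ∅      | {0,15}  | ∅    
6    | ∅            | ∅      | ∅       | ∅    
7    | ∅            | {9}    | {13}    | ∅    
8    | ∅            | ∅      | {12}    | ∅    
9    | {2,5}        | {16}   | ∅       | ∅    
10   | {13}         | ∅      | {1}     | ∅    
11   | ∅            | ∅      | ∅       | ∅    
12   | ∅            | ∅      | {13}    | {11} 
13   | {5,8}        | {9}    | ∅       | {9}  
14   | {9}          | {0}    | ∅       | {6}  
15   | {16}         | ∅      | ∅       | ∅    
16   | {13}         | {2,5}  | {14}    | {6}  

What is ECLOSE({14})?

{2, 5, 6, 8, 9, 10, 13, 14}

Start with {14}.
From 14 via ε: add 9.
From 9 via ε: add 2, 5.
From 2 via ε: add 10.
From 5 via ε: add 6.
From 10 via ε: add 13.
From 13 via ε: add 8.
No new states can be added; the closed set is {2, 5, 6, 8, 9, 10, 13, 14}.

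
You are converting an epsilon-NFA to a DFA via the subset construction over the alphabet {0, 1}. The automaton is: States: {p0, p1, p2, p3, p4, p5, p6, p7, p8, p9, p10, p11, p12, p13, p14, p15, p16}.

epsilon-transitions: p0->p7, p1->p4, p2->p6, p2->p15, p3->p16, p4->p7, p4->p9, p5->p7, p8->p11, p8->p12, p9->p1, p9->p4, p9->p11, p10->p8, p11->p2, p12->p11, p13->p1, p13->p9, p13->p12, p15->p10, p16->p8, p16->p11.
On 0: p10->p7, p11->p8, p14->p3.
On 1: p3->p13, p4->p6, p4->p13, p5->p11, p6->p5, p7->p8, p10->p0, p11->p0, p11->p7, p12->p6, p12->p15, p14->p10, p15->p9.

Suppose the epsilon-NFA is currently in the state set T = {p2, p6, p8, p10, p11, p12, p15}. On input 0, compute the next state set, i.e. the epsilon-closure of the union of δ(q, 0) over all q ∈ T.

{p2, p6, p7, p8, p10, p11, p12, p15}

p10 on 0 → {p7}.
p11 on 0 → {p8}.
No 0-transition from p2, p6, p8, p12, p15.
Union after reading 0: {p7, p8}.
Now take the epsilon-closure:
From p8 via epsilon: add p11, p12.
From p11 via epsilon: add p2.
From p2 via epsilon: add p6, p15.
From p15 via epsilon: add p10.
No new states can be added; the closed set is {p2, p6, p7, p8, p10, p11, p12, p15}.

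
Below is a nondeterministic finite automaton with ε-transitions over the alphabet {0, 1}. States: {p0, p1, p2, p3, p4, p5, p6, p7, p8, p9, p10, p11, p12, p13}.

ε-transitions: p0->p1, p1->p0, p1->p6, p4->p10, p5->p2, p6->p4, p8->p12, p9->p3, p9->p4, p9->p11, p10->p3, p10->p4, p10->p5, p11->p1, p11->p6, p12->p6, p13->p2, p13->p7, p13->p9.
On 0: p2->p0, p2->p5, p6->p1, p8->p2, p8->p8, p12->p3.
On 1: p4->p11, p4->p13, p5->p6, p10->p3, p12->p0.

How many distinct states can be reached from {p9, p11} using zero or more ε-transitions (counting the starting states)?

10

Start with {p9, p11}.
From p9 via ε: add p3, p4.
From p11 via ε: add p1, p6.
From p1 via ε: add p0.
From p4 via ε: add p10.
From p10 via ε: add p5.
From p5 via ε: add p2.
ε-closure = {p0, p1, p2, p3, p4, p5, p6, p9, p10, p11}, which has 10 states.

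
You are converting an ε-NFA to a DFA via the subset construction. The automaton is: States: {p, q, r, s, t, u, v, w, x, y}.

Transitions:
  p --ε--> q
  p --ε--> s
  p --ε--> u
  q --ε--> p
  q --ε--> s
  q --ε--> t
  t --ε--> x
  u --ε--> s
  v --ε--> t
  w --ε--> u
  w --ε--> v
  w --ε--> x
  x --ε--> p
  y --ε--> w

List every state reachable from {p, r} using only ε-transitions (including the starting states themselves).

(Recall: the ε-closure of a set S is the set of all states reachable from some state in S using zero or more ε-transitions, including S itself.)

{p, q, r, s, t, u, x}

Start with {p, r}.
From p via ε: add q, s, u.
From q via ε: add t.
From t via ε: add x.
No new states can be added; the closed set is {p, q, r, s, t, u, x}.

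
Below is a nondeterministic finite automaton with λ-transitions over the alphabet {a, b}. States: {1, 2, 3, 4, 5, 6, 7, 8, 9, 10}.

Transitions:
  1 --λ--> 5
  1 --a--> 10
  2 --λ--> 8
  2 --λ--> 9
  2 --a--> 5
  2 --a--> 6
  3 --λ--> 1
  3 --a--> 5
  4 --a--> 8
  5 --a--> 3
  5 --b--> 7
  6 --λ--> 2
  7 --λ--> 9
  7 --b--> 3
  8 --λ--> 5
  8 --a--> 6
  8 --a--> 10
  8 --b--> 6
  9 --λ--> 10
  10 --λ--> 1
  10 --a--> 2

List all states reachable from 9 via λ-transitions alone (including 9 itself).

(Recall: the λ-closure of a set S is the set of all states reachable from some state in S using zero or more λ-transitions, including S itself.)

Start with {9}.
From 9 via λ: add 10.
From 10 via λ: add 1.
From 1 via λ: add 5.
No new states can be added; the closed set is {1, 5, 9, 10}.

{1, 5, 9, 10}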